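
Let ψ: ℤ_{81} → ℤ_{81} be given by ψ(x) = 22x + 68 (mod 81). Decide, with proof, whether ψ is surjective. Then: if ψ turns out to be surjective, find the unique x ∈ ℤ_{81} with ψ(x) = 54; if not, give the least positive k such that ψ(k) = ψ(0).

73

Since gcd(22, 81) = 1, 22 is invertible modulo 81. Euclid's algorithm: 81 = 3·22 + 15, 22 = 1·15 + 7, 15 = 2·7 + 1; back-substituting gives 1 = 70·22 − 19·81, so 22⁻¹ ≡ 70 (mod 81).
Then y ↦ 70(y − 68) is a two-sided inverse to ψ, so every y ∈ ℤ_{81} has a preimage.
So ψ is surjective.
Since ψ is surjective, we compute ψ⁻¹(54): solve 22x + 68 ≡ 54 (mod 81), i.e. 22x ≡ 67 (mod 81).
Multiplying by 22⁻¹ = 70 gives x ≡ 70·67 = 4690 = 57·81 + 73 ≡ 73 (mod 81).
Check: ψ(73) = 22·73 + 68 = 1674 = 20·81 + 54 ≡ 54 (mod 81).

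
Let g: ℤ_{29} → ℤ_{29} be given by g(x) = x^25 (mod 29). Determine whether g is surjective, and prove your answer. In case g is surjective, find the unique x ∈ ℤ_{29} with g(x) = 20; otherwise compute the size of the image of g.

Since 29 is prime, the nonzero elements of ℤ_{29} form a cyclic group of order 28.
As gcd(25, 28) = 1, raising to the 25th power is a bijection on this group: if s^25 ≡ t^25 then (st^{−1})^25 = 1, and the only element of order dividing gcd(25, 28) = 1 is 1, so s = t.
With g(0) = 0 this makes g injective on all of ℤ_{29}, hence bijective (finite equal-size domain and codomain). In particular g is surjective.
Since g is surjective, we find the preimage of 20. The inverse of x ↦ x^25 on (ℤ_{29})^× is x ↦ x^9, because 25·9 = 225 = 8·28 + 1 ≡ 1 (mod 28) and x^{28} = 1 for x ≠ 0 (Fermat). So g⁻¹(20) = 20^9 mod 29.
Repeated squaring mod 29: 20^1 ≡ 20, 20^2 ≡ 20² = 400 ≡ 23, 20^4 ≡ 23² = 529 ≡ 7, 20^8 ≡ 7² = 49 ≡ 20. Since 9 = 8 + 1, 20^9 ≡ 20·20: 20·20 = 400 ≡ 23. So 20^9 ≡ 23 (mod 29).
Hence g⁻¹(20) = 23.

23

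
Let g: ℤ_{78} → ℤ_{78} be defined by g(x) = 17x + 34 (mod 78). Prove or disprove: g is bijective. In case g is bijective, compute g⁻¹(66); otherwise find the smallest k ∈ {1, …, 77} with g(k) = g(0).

By definition, g is injective when g(s) = g(t) forces s = t.
Suppose g(s) = g(t) in ℤ_{78}. Then 17s + 34 ≡ 17t + 34 (mod 78), therefore 17(s − t) ≡ 0 (mod 78).
Since gcd(17, 78) = 1, 17 is invertible modulo 78, so s − t ≡ 0 (mod 78), i.e. s = t.
We now compute 17⁻¹ mod 78 explicitly. Euclid's algorithm: 78 = 4·17 + 10, 17 = 1·10 + 7, 10 = 1·7 + 3, 7 = 2·3 + 1; back-substituting gives 1 = 23·17 − 5·78, so 17⁻¹ ≡ 23 (mod 78).
For any y ∈ ℤ_{78}, x = 23(y − 34) mod 78 satisfies g(x) = 17·23(y − 34) + 34 ≡ y (since 17·23 ≡ 1 mod 78). So every y has a preimage.
Thus g is bijective.
Since g is bijective, we find g⁻¹(66): we need 17x ≡ 66 − 34 ≡ 32 (mod 78). Using 17⁻¹ = 23: x ≡ 23·32 = 736 = 9·78 + 34, so x = 34.
Check: g(34) = 17·34 + 34 = 612 = 7·78 + 66 ≡ 66 (mod 78).

34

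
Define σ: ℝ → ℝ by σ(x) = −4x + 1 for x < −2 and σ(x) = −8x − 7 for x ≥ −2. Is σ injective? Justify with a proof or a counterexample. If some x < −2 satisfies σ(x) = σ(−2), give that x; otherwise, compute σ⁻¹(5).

Both pieces are strictly decreasing (slopes −4 and −8), so each is injective on its own interval.
The left piece maps (−∞, −2) onto (9, ∞); the right piece maps [−2, ∞) onto (−∞, 9].
These images are disjoint, so no value is attained by both pieces. Thus σ is injective.
Because the two images are disjoint, no x < −2 has σ(x) = σ(−2), so we compute σ⁻¹(5): 5 lies in (−∞, 9], so solve −8x − 7 = 5: x = (5 + 7)/(−8) = −3/2.

-3/2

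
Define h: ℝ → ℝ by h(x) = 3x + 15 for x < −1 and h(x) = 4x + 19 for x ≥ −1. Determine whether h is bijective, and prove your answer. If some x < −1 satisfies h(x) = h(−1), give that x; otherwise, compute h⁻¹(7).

Both pieces are strictly increasing (slopes 3 and 4), so each is injective on its own interval.
The left piece maps (−∞, −1) onto (−∞, 12); the right piece maps [−1, ∞) onto [15, ∞).
The images leave a gap (12 has no preimage), so h is not surjective, hence not bijective.
Because the two images are disjoint, no x < −1 has h(x) = h(−1), so we compute h⁻¹(7): 7 lies in (−∞, 12), so solve 3x + 15 = 7: x = (7 − 15)/3 = −8/3.

-8/3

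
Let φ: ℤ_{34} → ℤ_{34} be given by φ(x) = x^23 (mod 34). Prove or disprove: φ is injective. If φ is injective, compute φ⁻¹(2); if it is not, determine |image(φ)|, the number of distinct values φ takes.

26

Computing x^23 mod 34 for each x (by repeated squaring, reducing mod 34 at every step), the values φ(0), φ(1), …, φ(33) are: 0, 1, 26, 11, 30, 27, 14, 29, 32, 19, 22, 3, 24, 21, 6, 25, 16, 17, 18, 9, 28, 13, 10, 31, 12, 15, 2, 5, 20, 7, 4, 23, 8, 33.
Every element of ℤ_{34} appears exactly once in this list, so φ is a bijection, and in particular injective.
Since φ is injective, we read off the preimage of 2 from the same table: φ(26) = 2, so φ⁻¹(2) = 26.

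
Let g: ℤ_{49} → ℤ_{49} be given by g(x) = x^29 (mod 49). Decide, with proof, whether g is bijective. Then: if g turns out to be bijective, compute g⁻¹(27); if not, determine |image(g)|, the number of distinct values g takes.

g(0) = 0^29 = 0.
g(7): Repeated squaring mod 49: 7^1 ≡ 7, 7^2 ≡ 7² = 49 ≡ 0, 7^4 ≡ 0² = 0, 7^8 ≡ 0² = 0, 7^16 ≡ 0² = 0. Since 29 = 16 + 8 + 4 + 1, 7^29 ≡ 0·0·0·7: 0·0 = 0, then 0·0 = 0, then 0·7 = 0. So 7^29 ≡ 0 (mod 49).
So g(0) = g(7) = 0 while 0 ≠ 7, hence g is not injective, hence not bijective.
Since g is not bijective, we determine |image(g)|. Computing x^29 mod 49 for each x (by repeated squaring, reducing mod 49 at every step), the values g(0), g(1), …, g(48) are: 0, 1, 11, 5, 23, 3, 6, 0, 8, 25, 33, 2, 17, 13, 0, 15, 39, 12, 30, 31, 20, 0, 22, 4, 40, 9, 45, 27, 0, 29, 18, 19, 37, 10, 34, 0, 36, 32, 47, 16, 24, 41, 0, 43, 46, 26, 44, 38, 48.
The distinct values are {0, 1, 2, 3, 4, 5, 6, 8, 9, 10, 11, 12, 13, 15, 16, 17, 18, 19, 20, 22, 23, 24, 25, 26, 27, 29, 30, 31, 32, 33, 34, 36, 37, 38, 39, 40, 41, 43, 44, 45, 46, 47, 48}; there are 43 of them.

43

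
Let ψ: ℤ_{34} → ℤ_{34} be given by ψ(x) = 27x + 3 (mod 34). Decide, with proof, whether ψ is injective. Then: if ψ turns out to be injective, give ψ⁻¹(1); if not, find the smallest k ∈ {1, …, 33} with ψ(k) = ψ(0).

Suppose ψ(a) = ψ(b) in ℤ_{34}. Then 27a + 3 ≡ 27b + 3 (mod 34), thus 27(a − b) ≡ 0 (mod 34).
Since gcd(27, 34) = 1, 27 is invertible modulo 34, thus a − b ≡ 0 (mod 34), i.e. a = b.
Thus ψ is injective.
We now compute 27⁻¹ mod 34 explicitly. Euclid's algorithm: 34 = 1·27 + 7, 27 = 3·7 + 6, 7 = 1·6 + 1; back-substituting gives 1 = 29·27 − 23·34, so 27⁻¹ ≡ 29 (mod 34).
Since ψ is injective, we find ψ⁻¹(1): we need 27x ≡ 1 − 3 ≡ 32 (mod 34). Using 27⁻¹ = 29: x ≡ 29·32 = 928 = 27·34 + 10, so x = 10.
Check: ψ(10) = 27·10 + 3 = 273 = 8·34 + 1 ≡ 1 (mod 34).

10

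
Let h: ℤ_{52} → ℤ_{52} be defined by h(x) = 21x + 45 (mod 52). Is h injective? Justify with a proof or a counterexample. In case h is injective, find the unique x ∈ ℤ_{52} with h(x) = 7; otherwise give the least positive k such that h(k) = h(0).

18

Suppose h(u) = h(v) in ℤ_{52}. Then 21u + 45 ≡ 21v + 45 (mod 52), thus 21(u − v) ≡ 0 (mod 52).
Since gcd(21, 52) = 1, 21 is invertible modulo 52, therefore u − v ≡ 0 (mod 52), i.e. u = v.
So h is injective.
We now compute 21⁻¹ mod 52 explicitly. Euclid's algorithm: 52 = 2·21 + 10, 21 = 2·10 + 1; back-substituting gives 1 = 5·21 − 2·52, so 21⁻¹ ≡ 5 (mod 52).
Since h is injective, we compute h⁻¹(7): solve 21x + 45 ≡ 7 (mod 52), i.e. 21x ≡ 14 (mod 52).
Multiplying by 21⁻¹ = 5 gives x ≡ 5·14 = 70 = 1·52 + 18 ≡ 18 (mod 52).
Check: h(18) = 21·18 + 45 = 423 = 8·52 + 7 ≡ 7 (mod 52).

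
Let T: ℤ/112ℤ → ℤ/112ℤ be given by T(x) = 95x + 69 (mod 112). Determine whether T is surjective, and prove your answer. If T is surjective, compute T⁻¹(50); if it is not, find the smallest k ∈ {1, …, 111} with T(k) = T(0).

67

By definition, surjectivity means every element of the codomain has a preimage under T.
Since gcd(95, 112) = 1, 95 is invertible modulo 112. Euclid's algorithm: 112 = 1·95 + 17, 95 = 5·17 + 10, 17 = 1·10 + 7, 10 = 1·7 + 3, 7 = 2·3 + 1; back-substituting gives 1 = 79·95 − 67·112, so 95⁻¹ ≡ 79 (mod 112).
For any y ∈ ℤ/112ℤ, x = 79(y − 69) mod 112 satisfies T(x) = 95·79(y − 69) + 69 ≡ y (since 95·79 ≡ 1 mod 112). So every y has a preimage.
So T is surjective.
Since T is surjective, we compute T⁻¹(50): solve 95x + 69 ≡ 50 (mod 112), i.e. 95x ≡ 93 (mod 112).
Multiplying by 95⁻¹ = 79 gives x ≡ 79·93 = 7347 = 65·112 + 67 ≡ 67 (mod 112).
Check: T(67) = 95·67 + 69 = 6434 = 57·112 + 50 ≡ 50 (mod 112).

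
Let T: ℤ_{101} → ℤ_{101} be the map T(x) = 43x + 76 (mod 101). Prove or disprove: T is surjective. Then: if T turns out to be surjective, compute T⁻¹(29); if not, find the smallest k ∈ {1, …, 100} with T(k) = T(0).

13

Since gcd(43, 101) = 1, 43 is invertible modulo 101. Euclid's algorithm: 101 = 2·43 + 15, 43 = 2·15 + 13, 15 = 1·13 + 2, 13 = 6·2 + 1; back-substituting gives 1 = 47·43 − 20·101, so 43⁻¹ ≡ 47 (mod 101).
For any y ∈ ℤ_{101}, x = 47(y − 76) mod 101 satisfies T(x) = 43·47(y − 76) + 76 ≡ y (since 43·47 ≡ 1 mod 101). So every y has a preimage.
Thus T is surjective.
Since T is surjective, we find T⁻¹(29): we need 43x ≡ 29 − 76 ≡ 54 (mod 101). Using 43⁻¹ = 47: x ≡ 47·54 = 2538 = 25·101 + 13, so x = 13.
Check: T(13) = 43·13 + 76 = 635 = 6·101 + 29 ≡ 29 (mod 101).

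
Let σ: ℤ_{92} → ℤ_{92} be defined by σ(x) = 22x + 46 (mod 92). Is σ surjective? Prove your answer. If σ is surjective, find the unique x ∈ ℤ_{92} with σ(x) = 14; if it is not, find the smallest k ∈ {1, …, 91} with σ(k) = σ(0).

46

Since gcd(22, 92) = 2, we have 22x ≡ 0 (mod 2) for all x, so σ(x) ≡ 0 (mod 2).
But 1 ≢ 0 (mod 2), so 1 ∈ ℤ_{92} has no preimage. So σ is not surjective.
Since σ is not surjective, we find the least positive k with σ(k) = σ(0): this means 22k ≡ 0 (mod 92), i.e. 92 ∣ 22k. Since gcd(22, 92) = 2, dividing through by 2 this holds exactly when 46 ∣ 11k, and as gcd(11, 46) = 1, exactly when 46 ∣ k.
The smallest positive such k is 46.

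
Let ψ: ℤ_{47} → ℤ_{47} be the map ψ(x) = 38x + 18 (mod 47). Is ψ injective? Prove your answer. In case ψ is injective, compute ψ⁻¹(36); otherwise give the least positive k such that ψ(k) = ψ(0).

45

Recall: ψ is injective when ψ(u) = ψ(v) forces u = v.
If ψ(u) = ψ(v), then 38u ≡ 38v (mod 47). Because gcd(38, 47) = 1, we may cancel 38 to get u ≡ v (mod 47).
Hence ψ is injective.
We now compute 38⁻¹ mod 47 explicitly. Euclid's algorithm: 47 = 1·38 + 9, 38 = 4·9 + 2, 9 = 4·2 + 1; back-substituting gives 1 = 26·38 − 21·47, so 38⁻¹ ≡ 26 (mod 47).
Since ψ is injective, we find ψ⁻¹(36): we need 38x ≡ 36 − 18 ≡ 18 (mod 47). Using 38⁻¹ = 26: x ≡ 26·18 = 468 = 9·47 + 45, so x = 45.
Check: ψ(45) = 38·45 + 18 = 1728 = 36·47 + 36 ≡ 36 (mod 47).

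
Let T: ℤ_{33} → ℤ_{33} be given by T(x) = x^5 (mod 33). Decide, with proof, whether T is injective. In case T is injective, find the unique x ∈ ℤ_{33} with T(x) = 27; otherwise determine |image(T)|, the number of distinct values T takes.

9

T(1) = 1^5 = 1.
T(4): Repeated squaring mod 33: 4^1 ≡ 4, 4^2 ≡ 4² = 16, 4^4 ≡ 16² = 256 ≡ 25. Since 5 = 4 + 1, 4^5 ≡ 25·4: 25·4 = 100 ≡ 1. So 4^5 ≡ 1 (mod 33).
So T(1) = T(4) = 1 while 1 ≠ 4, so T is not injective.
Since T is not injective, we determine |image(T)|. Computing x^5 mod 33 for each x (by repeated squaring, reducing mod 33 at every step), the values T(0), T(1), …, T(32) are: 0, 1, 32, 12, 1, 23, 21, 10, 32, 12, 10, 11, 12, 10, 23, 12, 1, 32, 21, 10, 23, 21, 22, 23, 21, 1, 23, 12, 10, 32, 21, 1, 32.
The distinct values are {0, 1, 10, 11, 12, 21, 22, 23, 32}; there are 9 of them.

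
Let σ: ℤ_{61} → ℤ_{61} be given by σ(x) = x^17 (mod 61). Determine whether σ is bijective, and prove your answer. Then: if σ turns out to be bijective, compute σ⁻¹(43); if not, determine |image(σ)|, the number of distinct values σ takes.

31

Since 61 is prime, the nonzero elements of ℤ_{61} form a cyclic group of order 60.
As gcd(17, 60) = 1, raising to the 17th power is a bijection on this group: if u^17 ≡ v^17 then (uv^{−1})^17 = 1, and the only element of order dividing gcd(17, 60) = 1 is 1, so u = v.
With σ(0) = 0 this makes σ injective on all of ℤ_{61}, hence bijective (finite equal-size domain and codomain). In particular σ is bijective.
Since σ is bijective, we find the preimage of 43. The inverse of x ↦ x^17 on (ℤ_{61})^× is x ↦ x^53, because 17·53 = 901 = 15·60 + 1 ≡ 1 (mod 60) and x^{60} = 1 for x ≠ 0 (Fermat). So σ⁻¹(43) = 43^53 mod 61.
Repeated squaring mod 61: 43^1 ≡ 43, 43^2 ≡ 43² = 1849 ≡ 19, 43^4 ≡ 19² = 361 ≡ 56, 43^8 ≡ 56² = 3136 ≡ 25, 43^16 ≡ 25² = 625 ≡ 15, 43^32 ≡ 15² = 225 ≡ 42. Since 53 = 32 + 16 + 4 + 1, 43^53 ≡ 42·15·56·43: 42·15 = 630 ≡ 20, then 20·56 = 1120 ≡ 22, then 22·43 = 946 ≡ 31. So 43^53 ≡ 31 (mod 61).
Hence σ⁻¹(43) = 31.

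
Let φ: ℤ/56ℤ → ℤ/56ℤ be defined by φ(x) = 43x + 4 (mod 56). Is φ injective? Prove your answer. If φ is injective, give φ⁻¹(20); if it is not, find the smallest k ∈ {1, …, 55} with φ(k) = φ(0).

Suppose φ(a) = φ(b) in ℤ/56ℤ. Then 43a + 4 ≡ 43b + 4 (mod 56), hence 43(a − b) ≡ 0 (mod 56).
Since gcd(43, 56) = 1, 43 is invertible modulo 56, thus a − b ≡ 0 (mod 56), i.e. a = b.
Thus φ is injective.
We now compute 43⁻¹ mod 56 explicitly. Euclid's algorithm: 56 = 1·43 + 13, 43 = 3·13 + 4, 13 = 3·4 + 1; back-substituting gives 1 = 43·43 − 33·56, so 43⁻¹ ≡ 43 (mod 56).
Since φ is injective, we find φ⁻¹(20): we need 43x ≡ 20 − 4 ≡ 16 (mod 56). Using 43⁻¹ = 43: x ≡ 43·16 = 688 = 12·56 + 16, so x = 16.
Check: φ(16) = 43·16 + 4 = 692 = 12·56 + 20 ≡ 20 (mod 56).

16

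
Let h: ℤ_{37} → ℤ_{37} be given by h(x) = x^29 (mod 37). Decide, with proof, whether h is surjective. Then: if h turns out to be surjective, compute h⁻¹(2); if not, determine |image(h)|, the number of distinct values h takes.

Since 37 is prime, the nonzero elements of ℤ_{37} form a cyclic group of order 36.
As gcd(29, 36) = 1, raising to the 29th power is a bijection on this group: if s^29 ≡ t^29 then (st^{−1})^29 = 1, and the only element of order dividing gcd(29, 36) = 1 is 1, so s = t.
With h(0) = 0 this makes h injective on all of ℤ_{37}, hence bijective (finite equal-size domain and codomain). In particular h is surjective.
Since h is surjective, we find the preimage of 2. The inverse of x ↦ x^29 on (ℤ_{37})^× is x ↦ x^5, because 29·5 = 145 = 4·36 + 1 ≡ 1 (mod 36) and x^{36} = 1 for x ≠ 0 (Fermat). So h⁻¹(2) = 2^5 mod 37.
Repeated squaring mod 37: 2^1 ≡ 2, 2^2 ≡ 2² = 4, 2^4 ≡ 4² = 16. Since 5 = 4 + 1, 2^5 ≡ 16·2: 16·2 = 32. So 2^5 ≡ 32 (mod 37).
Hence h⁻¹(2) = 32.

32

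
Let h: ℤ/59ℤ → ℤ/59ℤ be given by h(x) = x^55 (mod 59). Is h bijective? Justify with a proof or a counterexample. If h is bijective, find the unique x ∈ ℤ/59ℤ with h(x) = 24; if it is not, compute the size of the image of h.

Since 59 is prime, the nonzero elements of ℤ/59ℤ form a cyclic group of order 58.
As gcd(55, 58) = 1, raising to the 55th power is a bijection on this group: if a^55 ≡ b^55 then (ab^{−1})^55 = 1, and the only element of order dividing gcd(55, 58) = 1 is 1, so a = b.
With h(0) = 0 this makes h injective on all of ℤ/59ℤ, hence bijective (finite equal-size domain and codomain). In particular h is bijective.
Since h is bijective, we find the preimage of 24. The inverse of x ↦ x^55 on (ℤ/59ℤ)^× is x ↦ x^19, because 55·19 = 1045 = 18·58 + 1 ≡ 1 (mod 58) and x^{58} = 1 for x ≠ 0 (Fermat). So h⁻¹(24) = 24^19 mod 59.
Repeated squaring mod 59: 24^1 ≡ 24, 24^2 ≡ 24² = 576 ≡ 45, 24^4 ≡ 45² = 2025 ≡ 19, 24^8 ≡ 19² = 361 ≡ 7, 24^16 ≡ 7² = 49. Since 19 = 16 + 2 + 1, 24^19 ≡ 49·45·24: 49·45 = 2205 ≡ 22, then 22·24 = 528 ≡ 56. So 24^19 ≡ 56 (mod 59).
Hence h⁻¹(24) = 56.

56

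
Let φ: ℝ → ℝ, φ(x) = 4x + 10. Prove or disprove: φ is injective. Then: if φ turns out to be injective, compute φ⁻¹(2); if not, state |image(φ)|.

Suppose φ(s) = φ(t). Then 4s + 10 = 4t + 10, therefore 4s = 4t, so s = t.
Thus φ is injective.
Since φ is injective, we compute φ⁻¹(2) = (2 − 10)/4 = −2.

-2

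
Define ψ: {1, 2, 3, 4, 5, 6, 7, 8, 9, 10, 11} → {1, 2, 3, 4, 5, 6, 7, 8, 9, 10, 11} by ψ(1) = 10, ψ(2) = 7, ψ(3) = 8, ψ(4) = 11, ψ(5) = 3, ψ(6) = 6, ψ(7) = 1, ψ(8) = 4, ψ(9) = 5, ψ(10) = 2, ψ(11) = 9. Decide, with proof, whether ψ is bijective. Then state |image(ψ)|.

The values 10, 7, 8, 11, 3, 6, 1, 4, 5, 2, 9 are a permutation of {1, 2, 3, 4, 5, 6, 7, 8, 9, 10, 11}: each element appears exactly once.
So ψ is injective and surjective, hence bijective.
The image of ψ is {1, 2, 3, 4, 5, 6, 7, 8, 9, 10, 11}, which has 11 elements.

11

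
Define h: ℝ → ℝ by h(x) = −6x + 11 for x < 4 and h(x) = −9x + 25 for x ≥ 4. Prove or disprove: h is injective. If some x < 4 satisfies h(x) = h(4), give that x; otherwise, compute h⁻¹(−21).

11/3

Both pieces are strictly decreasing (slopes −6 and −9), so each is injective on its own interval.
The left piece maps (−∞, 4) onto (−13, ∞); the right piece maps [4, ∞) onto (−∞, −11].
These images overlap. In particular h(4) = −11 (right piece), and solving −6x + 11 = −11 on the left piece gives x = 11/3 < 4.
So h(11/3) = h(4) with 11/3 ≠ 4, and h is not injective. This x = 11/3 is the requested value below 4.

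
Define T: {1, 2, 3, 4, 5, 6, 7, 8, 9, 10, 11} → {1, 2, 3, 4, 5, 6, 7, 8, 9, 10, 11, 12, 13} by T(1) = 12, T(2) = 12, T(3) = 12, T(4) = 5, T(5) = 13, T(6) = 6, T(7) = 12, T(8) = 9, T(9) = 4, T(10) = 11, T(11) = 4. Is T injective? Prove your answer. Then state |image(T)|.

7

T(1) = 12 = T(2) with 1 ≠ 2, so T is not injective.
The image of T is {4, 5, 6, 9, 11, 12, 13}, which has 7 elements.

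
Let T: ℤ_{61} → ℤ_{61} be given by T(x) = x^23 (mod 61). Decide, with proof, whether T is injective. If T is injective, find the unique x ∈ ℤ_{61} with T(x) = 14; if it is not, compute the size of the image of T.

Since 61 is prime, the nonzero elements of ℤ_{61} form a cyclic group of order 60.
As gcd(23, 60) = 1, raising to the 23rd power is a bijection on this group: if x_1^23 ≡ x_2^23 then (x_1x_2^{−1})^23 = 1, and the only element of order dividing gcd(23, 60) = 1 is 1, so x_1 = x_2.
With T(0) = 0 this makes T injective on all of ℤ_{61}, hence bijective (finite equal-size domain and codomain). In particular T is injective.
Since T is injective, we find the preimage of 14. The inverse of x ↦ x^23 on (ℤ_{61})^× is x ↦ x^47, because 23·47 = 1081 = 18·60 + 1 ≡ 1 (mod 60) and x^{60} = 1 for x ≠ 0 (Fermat). So T⁻¹(14) = 14^47 mod 61.
Repeated squaring mod 61: 14^1 ≡ 14, 14^2 ≡ 14² = 196 ≡ 13, 14^4 ≡ 13² = 169 ≡ 47, 14^8 ≡ 47² = 2209 ≡ 13, 14^16 ≡ 13² = 169 ≡ 47, 14^32 ≡ 47² = 2209 ≡ 13. Since 47 = 32 + 8 + 4 + 2 + 1, 14^47 ≡ 13·13·47·13·14: 13·13 = 169 ≡ 47, then 47·47 = 2209 ≡ 13, then 13·13 = 169 ≡ 47, then 47·14 = 658 ≡ 48. So 14^47 ≡ 48 (mod 61).
Hence T⁻¹(14) = 48.

48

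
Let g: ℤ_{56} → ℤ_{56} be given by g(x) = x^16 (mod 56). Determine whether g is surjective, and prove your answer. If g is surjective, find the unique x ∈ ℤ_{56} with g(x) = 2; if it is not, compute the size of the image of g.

8

g(6): Repeated squaring mod 56: 6^1 ≡ 6, 6^2 ≡ 6² = 36, 6^4 ≡ 36² = 1296 ≡ 8, 6^8 ≡ 8² = 64 ≡ 8, 6^16 ≡ 8² = 64 ≡ 8. So 6^16 ≡ 8 (mod 56).
g(8): Repeated squaring mod 56: 8^1 ≡ 8, 8^2 ≡ 8² = 64 ≡ 8, 8^4 ≡ 8² = 64 ≡ 8, 8^8 ≡ 8² = 64 ≡ 8, 8^16 ≡ 8² = 64 ≡ 8. So 8^16 ≡ 8 (mod 56).
So g(6) = g(8) = 8 while 6 ≠ 8, therefore g is not injective.
A non-injective map from the 56-element set ℤ_{56} to itself takes at most 55 distinct values, so it cannot be surjective. So g is not surjective.
Since g is not surjective, we determine |image(g)|. Computing x^16 mod 56 for each x (by repeated squaring, reducing mod 56 at every step), the values g(0), g(1), …, g(55) are: 0, 1, 16, 25, 32, 9, 8, 49, 8, 9, 32, 25, 16, 1, 0, 1, 16, 25, 32, 9, 8, 49, 8, 9, 32, 25, 16, 1, 0, 1, 16, 25, 32, 9, 8, 49, 8, 9, 32, 25, 16, 1, 0, 1, 16, 25, 32, 9, 8, 49, 8, 9, 32, 25, 16, 1.
The distinct values are {0, 1, 8, 9, 16, 25, 32, 49}; there are 8 of them.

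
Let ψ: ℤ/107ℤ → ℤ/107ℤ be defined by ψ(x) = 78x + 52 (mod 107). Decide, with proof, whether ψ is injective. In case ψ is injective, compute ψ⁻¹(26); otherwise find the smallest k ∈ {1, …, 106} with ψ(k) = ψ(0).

If ψ(s) = ψ(t), then 78s ≡ 78t (mod 107). Because gcd(78, 107) = 1, we may cancel 78 to get s ≡ t (mod 107).
Thus ψ is injective.
We now compute 78⁻¹ mod 107 explicitly. Euclid's algorithm: 107 = 1·78 + 29, 78 = 2·29 + 20, 29 = 1·20 + 9, 20 = 2·9 + 2, 9 = 4·2 + 1; back-substituting gives 1 = 59·78 − 43·107, so 78⁻¹ ≡ 59 (mod 107).
Since ψ is injective, we find ψ⁻¹(26): we need 78x ≡ 26 − 52 ≡ 81 (mod 107). Using 78⁻¹ = 59: x ≡ 59·81 = 4779 = 44·107 + 71, so x = 71.
Check: ψ(71) = 78·71 + 52 = 5590 = 52·107 + 26 ≡ 26 (mod 107).

71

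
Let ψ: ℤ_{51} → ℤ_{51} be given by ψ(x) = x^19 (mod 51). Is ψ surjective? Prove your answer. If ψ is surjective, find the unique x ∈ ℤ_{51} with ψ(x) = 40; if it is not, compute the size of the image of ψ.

22

Computing x^19 mod 51 for each x (by repeated squaring, reducing mod 51 at every step), the values ψ(0), ψ(1), …, ψ(50) are: 0, 1, 8, 27, 13, 23, 12, 37, 2, 15, 31, 5, 45, 4, 41, 9, 16, 17, 18, 25, 44, 30, 40, 29, 3, 19, 32, 48, 22, 11, 21, 7, 26, 33, 34, 35, 42, 10, 47, 6, 46, 20, 36, 49, 14, 39, 28, 38, 24, 43, 50.
Every element of ℤ_{51} appears exactly once in this list, so ψ is a bijection, and in particular surjective.
Since ψ is surjective, we read off the preimage of 40 from the same table: ψ(22) = 40, so ψ⁻¹(40) = 22.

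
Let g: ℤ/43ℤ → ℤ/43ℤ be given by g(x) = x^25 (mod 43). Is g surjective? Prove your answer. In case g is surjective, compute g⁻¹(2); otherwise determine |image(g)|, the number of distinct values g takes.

39

Since 43 is prime, the nonzero elements of ℤ/43ℤ form a cyclic group of order 42.
As gcd(25, 42) = 1, raising to the 25th power is a bijection on this group: if x_1^25 ≡ x_2^25 then (x_1x_2^{−1})^25 = 1, and the only element of order dividing gcd(25, 42) = 1 is 1, so x_1 = x_2.
With g(0) = 0 this makes g injective on all of ℤ/43ℤ, hence bijective (finite equal-size domain and codomain). In particular g is surjective.
Since g is surjective, we find the preimage of 2. The inverse of x ↦ x^25 on (ℤ/43ℤ)^× is x ↦ x^37, because 25·37 = 925 = 22·42 + 1 ≡ 1 (mod 42) and x^{42} = 1 for x ≠ 0 (Fermat). So g⁻¹(2) = 2^37 mod 43.
Repeated squaring mod 43: 2^1 ≡ 2, 2^2 ≡ 2² = 4, 2^4 ≡ 4² = 16, 2^8 ≡ 16² = 256 ≡ 41, 2^16 ≡ 41² = 1681 ≡ 4, 2^32 ≡ 4² = 16. Since 37 = 32 + 4 + 1, 2^37 ≡ 16·16·2: 16·16 = 256 ≡ 41, then 41·2 = 82 ≡ 39. So 2^37 ≡ 39 (mod 43).
Hence g⁻¹(2) = 39.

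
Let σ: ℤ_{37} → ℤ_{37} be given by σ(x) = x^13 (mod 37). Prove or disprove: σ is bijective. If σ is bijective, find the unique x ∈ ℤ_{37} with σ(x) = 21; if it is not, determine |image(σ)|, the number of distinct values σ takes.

25

Since 37 is prime, the nonzero elements of ℤ_{37} form a cyclic group of order 36.
As gcd(13, 36) = 1, raising to the 13th power is a bijection on this group: if a^13 ≡ b^13 then (ab^{−1})^13 = 1, and the only element of order dividing gcd(13, 36) = 1 is 1, so a = b.
With σ(0) = 0 this makes σ injective on all of ℤ_{37}, hence bijective (finite equal-size domain and codomain). In particular σ is bijective.
Since σ is bijective, we find the preimage of 21. The inverse of x ↦ x^13 on (ℤ_{37})^× is x ↦ x^25, because 13·25 = 325 = 9·36 + 1 ≡ 1 (mod 36) and x^{36} = 1 for x ≠ 0 (Fermat). So σ⁻¹(21) = 21^25 mod 37.
Repeated squaring mod 37: 21^1 ≡ 21, 21^2 ≡ 21² = 441 ≡ 34, 21^4 ≡ 34² = 1156 ≡ 9, 21^8 ≡ 9² = 81 ≡ 7, 21^16 ≡ 7² = 49 ≡ 12. Since 25 = 16 + 8 + 1, 21^25 ≡ 12·7·21: 12·7 = 84 ≡ 10, then 10·21 = 210 ≡ 25. So 21^25 ≡ 25 (mod 37).
Hence σ⁻¹(21) = 25.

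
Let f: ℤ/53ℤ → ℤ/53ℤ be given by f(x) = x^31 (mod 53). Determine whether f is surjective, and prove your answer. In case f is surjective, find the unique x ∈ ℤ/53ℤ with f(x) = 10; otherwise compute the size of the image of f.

24

Since 53 is prime, the nonzero elements of ℤ/53ℤ form a cyclic group of order 52.
As gcd(31, 52) = 1, raising to the 31st power is a bijection on this group: if a^31 ≡ b^31 then (ab^{−1})^31 = 1, and the only element of order dividing gcd(31, 52) = 1 is 1, so a = b.
With f(0) = 0 this makes f injective on all of ℤ/53ℤ, hence bijective (finite equal-size domain and codomain). In particular f is surjective.
Since f is surjective, we find the preimage of 10. The inverse of x ↦ x^31 on (ℤ/53ℤ)^× is x ↦ x^47, because 31·47 = 1457 = 28·52 + 1 ≡ 1 (mod 52) and x^{52} = 1 for x ≠ 0 (Fermat). So f⁻¹(10) = 10^47 mod 53.
Repeated squaring mod 53: 10^1 ≡ 10, 10^2 ≡ 10² = 100 ≡ 47, 10^4 ≡ 47² = 2209 ≡ 36, 10^8 ≡ 36² = 1296 ≡ 24, 10^16 ≡ 24² = 576 ≡ 46, 10^32 ≡ 46² = 2116 ≡ 49. Since 47 = 32 + 8 + 4 + 2 + 1, 10^47 ≡ 49·24·36·47·10: 49·24 = 1176 ≡ 10, then 10·36 = 360 ≡ 42, then 42·47 = 1974 ≡ 13, then 13·10 = 130 ≡ 24. So 10^47 ≡ 24 (mod 53).
Hence f⁻¹(10) = 24.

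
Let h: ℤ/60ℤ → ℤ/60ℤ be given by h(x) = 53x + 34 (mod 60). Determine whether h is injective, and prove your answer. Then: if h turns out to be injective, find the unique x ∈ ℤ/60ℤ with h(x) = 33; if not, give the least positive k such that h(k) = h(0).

Recall: injectivity means: for all x_1, x_2 in the domain, h(x_1) = h(x_2) implies x_1 = x_2.
If h(x_1) = h(x_2), then 53x_1 ≡ 53x_2 (mod 60). Because gcd(53, 60) = 1, we may cancel 53 to get x_1 ≡ x_2 (mod 60).
Therefore h is injective.
We now compute 53⁻¹ mod 60 explicitly. Euclid's algorithm: 60 = 1·53 + 7, 53 = 7·7 + 4, 7 = 1·4 + 3, 4 = 1·3 + 1; back-substituting gives 1 = 17·53 − 15·60, so 53⁻¹ ≡ 17 (mod 60).
Since h is injective, we compute h⁻¹(33): solve 53x + 34 ≡ 33 (mod 60), i.e. 53x ≡ 59 (mod 60).
Multiplying by 53⁻¹ = 17 gives x ≡ 17·59 = 1003 = 16·60 + 43 ≡ 43 (mod 60).
Check: h(43) = 53·43 + 34 = 2313 = 38·60 + 33 ≡ 33 (mod 60).

43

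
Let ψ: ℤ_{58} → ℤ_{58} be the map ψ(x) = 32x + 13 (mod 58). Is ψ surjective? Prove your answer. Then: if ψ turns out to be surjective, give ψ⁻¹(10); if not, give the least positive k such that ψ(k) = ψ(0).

29

Since gcd(32, 58) = 2, we have 32x ≡ 0 (mod 2) for all x, so ψ(x) ≡ 1 (mod 2).
But 0 ≢ 1 (mod 2), so 0 ∈ ℤ_{58} has no preimage. Hence ψ is not surjective.
Since ψ is not surjective, we find the least positive k with ψ(k) = ψ(0): this means 32k ≡ 0 (mod 58), i.e. 58 ∣ 32k. Since gcd(32, 58) = 2, dividing through by 2 this holds exactly when 29 ∣ 16k, and as gcd(16, 29) = 1, exactly when 29 ∣ k.
The smallest positive such k is 29.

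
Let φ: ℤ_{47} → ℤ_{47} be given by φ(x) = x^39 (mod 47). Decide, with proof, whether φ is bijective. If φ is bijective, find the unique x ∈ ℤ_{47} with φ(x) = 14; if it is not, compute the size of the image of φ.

21

Since 47 is prime, the nonzero elements of ℤ_{47} form a cyclic group of order 46.
As gcd(39, 46) = 1, raising to the 39th power is a bijection on this group: if a^39 ≡ b^39 then (ab^{−1})^39 = 1, and the only element of order dividing gcd(39, 46) = 1 is 1, so a = b.
With φ(0) = 0 this makes φ injective on all of ℤ_{47}, hence bijective (finite equal-size domain and codomain). In particular φ is bijective.
Since φ is bijective, we find the preimage of 14. The inverse of x ↦ x^39 on (ℤ_{47})^× is x ↦ x^13, because 39·13 = 507 = 11·46 + 1 ≡ 1 (mod 46) and x^{46} = 1 for x ≠ 0 (Fermat). So φ⁻¹(14) = 14^13 mod 47.
Repeated squaring mod 47: 14^1 ≡ 14, 14^2 ≡ 14² = 196 ≡ 8, 14^4 ≡ 8² = 64 ≡ 17, 14^8 ≡ 17² = 289 ≡ 7. Since 13 = 8 + 4 + 1, 14^13 ≡ 7·17·14: 7·17 = 119 ≡ 25, then 25·14 = 350 ≡ 21. So 14^13 ≡ 21 (mod 47).
Hence φ⁻¹(14) = 21.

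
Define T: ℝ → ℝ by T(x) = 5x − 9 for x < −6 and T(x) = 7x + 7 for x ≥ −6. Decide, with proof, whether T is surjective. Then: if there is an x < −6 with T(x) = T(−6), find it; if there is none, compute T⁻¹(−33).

Both pieces are strictly increasing (slopes 5 and 7), so each is injective on its own interval.
The left piece maps (−∞, −6) onto (−∞, −39); the right piece maps [−6, ∞) onto [−35, ∞).
The union (−∞, −39) ∪ [−35, ∞) omits the interval between −39 and −35; in particular −39 has no preimage. So T is not surjective.
Because the two images are disjoint, no x < −6 has T(x) = T(−6), so we compute T⁻¹(−33): −33 lies in [−35, ∞), so solve 7x + 7 = −33: x = (−33 − 7)/7 = −40/7.

-40/7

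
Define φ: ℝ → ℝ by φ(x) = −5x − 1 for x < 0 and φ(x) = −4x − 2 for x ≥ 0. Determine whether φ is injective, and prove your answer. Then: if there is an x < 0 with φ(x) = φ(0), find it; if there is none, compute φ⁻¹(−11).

9/4

Both pieces are strictly decreasing (slopes −5 and −4), so each is injective on its own interval.
The left piece maps (−∞, 0) onto (−1, ∞); the right piece maps [0, ∞) onto (−∞, −2].
These images are disjoint, so no value is attained by both pieces. So φ is injective.
Because the two images are disjoint, no x < 0 has φ(x) = φ(0), so we compute φ⁻¹(−11): −11 lies in (−∞, −2], so solve −4x − 2 = −11: x = (−11 + 2)/(−4) = 9/4.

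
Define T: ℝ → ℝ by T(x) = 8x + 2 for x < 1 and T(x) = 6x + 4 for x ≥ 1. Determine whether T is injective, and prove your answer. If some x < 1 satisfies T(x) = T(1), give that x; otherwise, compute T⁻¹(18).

7/3

Both pieces are strictly increasing (slopes 8 and 6), so each is injective on its own interval.
The left piece maps (−∞, 1) onto (−∞, 10); the right piece maps [1, ∞) onto [10, ∞).
These images are disjoint, so no value is attained by both pieces. Thus T is injective.
Because the two images are disjoint, no x < 1 has T(x) = T(1), so we compute T⁻¹(18): 18 lies in [10, ∞), so solve 6x + 4 = 18: x = (18 − 4)/6 = 7/3.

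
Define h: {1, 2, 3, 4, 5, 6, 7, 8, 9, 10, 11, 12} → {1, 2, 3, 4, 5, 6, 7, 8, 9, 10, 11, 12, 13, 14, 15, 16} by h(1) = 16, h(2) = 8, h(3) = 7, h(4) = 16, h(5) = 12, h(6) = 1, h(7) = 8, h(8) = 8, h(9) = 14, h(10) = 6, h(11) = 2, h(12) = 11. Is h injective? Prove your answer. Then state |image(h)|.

9

h(1) = 16 = h(4) with 1 ≠ 4, so h is not injective.
The image of h is {1, 2, 6, 7, 8, 11, 12, 14, 16}, which has 9 elements.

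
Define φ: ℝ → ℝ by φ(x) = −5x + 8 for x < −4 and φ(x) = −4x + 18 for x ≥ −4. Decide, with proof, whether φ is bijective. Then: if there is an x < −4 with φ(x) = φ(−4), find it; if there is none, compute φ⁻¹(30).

Both pieces are strictly decreasing (slopes −5 and −4), so each is injective on its own interval.
The left piece maps (−∞, −4) onto (28, ∞); the right piece maps [−4, ∞) onto (−∞, 34].
These images overlap. In particular φ(−4) = 34 (right piece), and solving −5x + 8 = 34 on the left piece gives x = −26/5 < −4.
So φ(−26/5) = φ(−4) with −26/5 ≠ −4, and φ is not injective, hence not bijective. This x = −26/5 is the requested value below −4.

-26/5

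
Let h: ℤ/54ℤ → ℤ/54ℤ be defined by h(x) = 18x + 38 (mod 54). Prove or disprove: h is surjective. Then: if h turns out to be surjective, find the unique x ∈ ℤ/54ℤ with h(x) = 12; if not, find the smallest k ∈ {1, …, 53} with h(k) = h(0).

Recall that surjectivity means every element of the codomain has a preimage under h.
Since gcd(18, 54) = 18, we have 18x ≡ 0 (mod 18) for all x, so h(x) ≡ 2 (mod 18).
But 0 ≢ 2 (mod 18), so 0 ∈ ℤ/54ℤ has no preimage. Hence h is not surjective.
Since h is not surjective, we find the least positive k with h(k) = h(0): this means 18k ≡ 0 (mod 54), i.e. 54 ∣ 18k. Since gcd(18, 54) = 18, dividing through by 18 this holds exactly when 3 ∣ k.
The smallest positive such k is 3.

3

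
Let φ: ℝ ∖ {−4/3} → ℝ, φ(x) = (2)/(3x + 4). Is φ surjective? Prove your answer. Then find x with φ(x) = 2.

-1

If φ(x) = 0, cross-multiplying gives 3(2) = 0(3x + 4), which simplifies to 6 = 0 — false.  So 0 has no preimage and φ is not surjective.
Solving φ(x) = 2: cross-multiplying gives 2 = 2(3x + 4), which rearranges to −6x = 6, so x = −1.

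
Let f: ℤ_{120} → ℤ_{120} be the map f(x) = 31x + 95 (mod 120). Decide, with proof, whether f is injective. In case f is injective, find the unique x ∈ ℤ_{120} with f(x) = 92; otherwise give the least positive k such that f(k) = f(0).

Suppose f(a) = f(b) in ℤ_{120}. Then 31a + 95 ≡ 31b + 95 (mod 120), so 31(a − b) ≡ 0 (mod 120).
Since gcd(31, 120) = 1, 31 is invertible modulo 120, therefore a − b ≡ 0 (mod 120), i.e. a = b.
Hence f is injective.
We now compute 31⁻¹ mod 120 explicitly. Euclid's algorithm: 120 = 3·31 + 27, 31 = 1·27 + 4, 27 = 6·4 + 3, 4 = 1·3 + 1; back-substituting gives 1 = 31·31 − 8·120, so 31⁻¹ ≡ 31 (mod 120).
Since f is injective, we find f⁻¹(92): we need 31x ≡ 92 − 95 ≡ 117 (mod 120). Using 31⁻¹ = 31: x ≡ 31·117 = 3627 = 30·120 + 27, so x = 27.
Check: f(27) = 31·27 + 95 = 932 = 7·120 + 92 ≡ 92 (mod 120).

27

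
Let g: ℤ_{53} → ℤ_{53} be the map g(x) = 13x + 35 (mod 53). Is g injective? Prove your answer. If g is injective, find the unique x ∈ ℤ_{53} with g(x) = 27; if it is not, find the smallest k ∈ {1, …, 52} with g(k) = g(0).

Suppose g(s) = g(t) in ℤ_{53}. Then 13s + 35 ≡ 13t + 35 (mod 53), so 13(s − t) ≡ 0 (mod 53).
Since gcd(13, 53) = 1, 13 is invertible modulo 53, therefore s − t ≡ 0 (mod 53), i.e. s = t.
So g is injective.
We now compute 13⁻¹ mod 53 explicitly. Euclid's algorithm: 53 = 4·13 + 1; back-substituting gives 1 = 49·13 − 12·53, so 13⁻¹ ≡ 49 (mod 53).
Since g is injective, we find g⁻¹(27): we need 13x ≡ 27 − 35 ≡ 45 (mod 53). Using 13⁻¹ = 49: x ≡ 49·45 = 2205 = 41·53 + 32, so x = 32.
Check: g(32) = 13·32 + 35 = 451 = 8·53 + 27 ≡ 27 (mod 53).

32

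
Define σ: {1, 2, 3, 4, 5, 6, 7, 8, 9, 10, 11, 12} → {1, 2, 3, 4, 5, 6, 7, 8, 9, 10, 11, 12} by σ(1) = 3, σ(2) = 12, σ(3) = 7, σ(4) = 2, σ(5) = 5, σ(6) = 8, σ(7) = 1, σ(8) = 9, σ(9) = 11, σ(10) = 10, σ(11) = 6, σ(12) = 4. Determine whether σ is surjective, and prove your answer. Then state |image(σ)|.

Every element of the codomain has a preimage: 1 = σ(7), 2 = σ(4), 3 = σ(1), 4 = σ(12), 5 = σ(5), 6 = σ(11), 7 = σ(3), 8 = σ(6), 9 = σ(8), 10 = σ(10), 11 = σ(9), 12 = σ(2).
Therefore σ is surjective.
The image of σ is {1, 2, 3, 4, 5, 6, 7, 8, 9, 10, 11, 12}, which has 12 elements.

12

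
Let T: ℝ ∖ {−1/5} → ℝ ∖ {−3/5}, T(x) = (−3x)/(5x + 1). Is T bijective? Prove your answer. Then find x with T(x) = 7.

-7/38

Suppose T(s) = T(t). Cross-multiplying: (−3s)(5t + 1) = (−3t)(5s + 1).
Expanding both sides and cancelling the symmetric terms leaves −3·(s − t) = 0. Since −3 ≠ 0, s = t. Thus T is injective.
For any y ≠ −3/5, solving y(5x + 1) = −3x for x gives a well-defined x ≠ −1/5. So T is surjective.
Hence T is bijective.
Solving T(x) = 7: cross-multiplying gives −3x = 7(5x + 1), which rearranges to −38x = 7, so x = −7/38.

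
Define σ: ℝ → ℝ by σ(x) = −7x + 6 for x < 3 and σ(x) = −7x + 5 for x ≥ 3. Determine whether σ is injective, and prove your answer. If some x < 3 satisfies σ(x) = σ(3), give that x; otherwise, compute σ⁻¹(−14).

Both pieces are strictly decreasing (slopes −7 and −7), so each is injective on its own interval.
The left piece maps (−∞, 3) onto (−15, ∞); the right piece maps [3, ∞) onto (−∞, −16].
These images are disjoint, so no value is attained by both pieces. Hence σ is injective.
Because the two images are disjoint, no x < 3 has σ(x) = σ(3), so we compute σ⁻¹(−14): −14 lies in (−15, ∞), so solve −7x + 6 = −14: x = (−14 − 6)/(−7) = 20/7.

20/7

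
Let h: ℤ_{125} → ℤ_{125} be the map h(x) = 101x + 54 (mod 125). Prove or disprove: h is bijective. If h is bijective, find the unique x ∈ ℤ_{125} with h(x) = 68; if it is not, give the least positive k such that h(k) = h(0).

Recall that h is injective if h(s) = h(t) implies s = t.
If h(s) = h(t), then 101s ≡ 101t (mod 125). Because gcd(101, 125) = 1, we may cancel 101 to get s ≡ t (mod 125).
We now compute 101⁻¹ mod 125 explicitly. Euclid's algorithm: 125 = 1·101 + 24, 101 = 4·24 + 5, 24 = 4·5 + 4, 5 = 1·4 + 1; back-substituting gives 1 = 26·101 − 21·125, so 101⁻¹ ≡ 26 (mod 125).
Then y ↦ 26(y − 54) is a two-sided inverse to h, so every y ∈ ℤ_{125} has a preimage.
Thus h is bijective.
Since h is bijective, we compute h⁻¹(68): solve 101x + 54 ≡ 68 (mod 125), i.e. 101x ≡ 14 (mod 125).
Multiplying by 101⁻¹ = 26 gives x ≡ 26·14 = 364 = 2·125 + 114 ≡ 114 (mod 125).
Check: h(114) = 101·114 + 54 = 11568 = 92·125 + 68 ≡ 68 (mod 125).

114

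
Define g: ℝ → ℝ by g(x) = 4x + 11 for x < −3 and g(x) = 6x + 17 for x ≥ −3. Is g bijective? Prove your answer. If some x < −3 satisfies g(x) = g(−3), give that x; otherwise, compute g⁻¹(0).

-17/6

Both pieces are strictly increasing (slopes 4 and 6), so each is injective on its own interval.
The left piece maps (−∞, −3) onto (−∞, −1); the right piece maps [−3, ∞) onto [−1, ∞).
Since −1 = −1, the images partition ℝ: g is injective and surjective, hence bijective.
Because the two images are disjoint, no x < −3 has g(x) = g(−3), so we compute g⁻¹(0): 0 lies in [−1, ∞), so solve 6x + 17 = 0: x = (0 − 17)/6 = −17/6.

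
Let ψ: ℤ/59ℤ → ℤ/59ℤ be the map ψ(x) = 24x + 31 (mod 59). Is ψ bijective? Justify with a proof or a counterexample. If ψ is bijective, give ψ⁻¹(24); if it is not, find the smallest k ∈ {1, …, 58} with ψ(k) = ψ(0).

If ψ(u) = ψ(v), then 24u ≡ 24v (mod 59). Because gcd(24, 59) = 1, we may cancel 24 to get u ≡ v (mod 59).
We now compute 24⁻¹ mod 59 explicitly. Euclid's algorithm: 59 = 2·24 + 11, 24 = 2·11 + 2, 11 = 5·2 + 1; back-substituting gives 1 = 32·24 − 13·59, so 24⁻¹ ≡ 32 (mod 59).
Then y ↦ 32(y − 31) is a two-sided inverse to ψ, so every y ∈ ℤ/59ℤ has a preimage.
So ψ is bijective.
Since ψ is bijective, we find ψ⁻¹(24): we need 24x ≡ 24 − 31 ≡ 52 (mod 59). Using 24⁻¹ = 32: x ≡ 32·52 = 1664 = 28·59 + 12, so x = 12.
Check: ψ(12) = 24·12 + 31 = 319 = 5·59 + 24 ≡ 24 (mod 59).

12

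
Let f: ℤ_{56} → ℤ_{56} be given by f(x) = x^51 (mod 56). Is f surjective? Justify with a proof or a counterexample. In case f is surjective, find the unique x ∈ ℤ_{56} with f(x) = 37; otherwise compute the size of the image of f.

15

f(2): Repeated squaring mod 56: 2^1 ≡ 2, 2^2 ≡ 2² = 4, 2^4 ≡ 4² = 16, 2^8 ≡ 16² = 256 ≡ 32, 2^16 ≡ 32² = 1024 ≡ 16, 2^32 ≡ 16² = 256 ≡ 32. Since 51 = 32 + 16 + 2 + 1, 2^51 ≡ 32·16·4·2: 32·16 = 512 ≡ 8, then 8·4 = 32, then 32·2 = 64 ≡ 8. So 2^51 ≡ 8 (mod 56).
f(4): Repeated squaring mod 56: 4^1 ≡ 4, 4^2 ≡ 4² = 16, 4^4 ≡ 16² = 256 ≡ 32, 4^8 ≡ 32² = 1024 ≡ 16, 4^16 ≡ 16² = 256 ≡ 32, 4^32 ≡ 32² = 1024 ≡ 16. Since 51 = 32 + 16 + 2 + 1, 4^51 ≡ 16·32·16·4: 16·32 = 512 ≡ 8, then 8·16 = 128 ≡ 16, then 16·4 = 64 ≡ 8. So 4^51 ≡ 8 (mod 56).
So f(2) = f(4) = 8 while 2 ≠ 4, hence f is not injective.
A non-injective map from the 56-element set ℤ_{56} to itself takes at most 55 distinct values, so it cannot be surjective. Thus f is not surjective.
Since f is not surjective, we determine |image(f)|. Computing x^51 mod 56 for each x (by repeated squaring, reducing mod 56 at every step), the values f(0), f(1), …, f(55) are: 0, 1, 8, 27, 8, 13, 48, 7, 8, 1, 48, 43, 48, 13, 0, 15, 8, 41, 8, 27, 48, 21, 8, 15, 48, 1, 48, 27, 0, 29, 8, 55, 8, 41, 48, 35, 8, 29, 48, 15, 48, 41, 0, 43, 8, 13, 8, 55, 48, 49, 8, 43, 48, 29, 48, 55.
The distinct values are {0, 1, 7, 8, 13, 15, 21, 27, 29, 35, 41, 43, 48, 49, 55}; there are 15 of them.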